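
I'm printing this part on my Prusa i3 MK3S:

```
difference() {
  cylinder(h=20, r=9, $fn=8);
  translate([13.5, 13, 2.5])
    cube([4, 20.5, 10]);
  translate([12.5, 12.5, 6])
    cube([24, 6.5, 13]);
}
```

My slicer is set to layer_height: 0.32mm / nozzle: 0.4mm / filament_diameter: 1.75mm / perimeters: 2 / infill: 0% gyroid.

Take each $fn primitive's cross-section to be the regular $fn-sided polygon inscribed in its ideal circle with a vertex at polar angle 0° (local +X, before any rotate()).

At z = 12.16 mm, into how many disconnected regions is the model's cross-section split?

At z = 12.16 mm: the r=9 cylinder contributes a regular 8-gon of circumradius 9; the cube at (13.5, 13) (footprint 4×20.5) is included at this height; the cube at (12.5, 12.5) is present — its section is the full 24×6.5 rectangle; Subtracting the remaining from the first: starting from the r=9 cylinder, the 4×20.5 cube at (13.5, 13) misses the remaining region (no effect); the 24×6.5 cube at (12.5, 12.5) misses the remaining region (no effect) — 1 connected region. The result has 1 disconnected region.

1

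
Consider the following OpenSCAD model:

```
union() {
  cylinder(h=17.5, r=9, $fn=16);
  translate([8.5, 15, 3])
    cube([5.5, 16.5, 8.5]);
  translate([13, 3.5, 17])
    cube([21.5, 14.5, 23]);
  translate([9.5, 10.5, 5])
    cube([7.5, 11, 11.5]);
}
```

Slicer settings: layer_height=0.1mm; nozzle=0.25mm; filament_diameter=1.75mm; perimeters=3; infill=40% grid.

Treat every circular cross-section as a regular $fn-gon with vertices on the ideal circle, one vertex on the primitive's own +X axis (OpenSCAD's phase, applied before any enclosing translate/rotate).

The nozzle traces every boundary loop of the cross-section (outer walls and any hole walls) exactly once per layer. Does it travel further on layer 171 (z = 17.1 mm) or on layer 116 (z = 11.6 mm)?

layer 171 (z = 17.1 mm)

Layer 171 (z = 17.1): the cylinder: section is a regular 16-gon, circumradius r=9 (perimeter = 2·16·9.000·sin(180°/16) = 56.19 mm); the cube at (8.5, 15) is absent (z outside [3, 11.5]); the 21.5×14.5 cube at (13, 3.5) contributes its full rectangle (perimeter 72.00 mm); the cube at (9.5, 10.5) does not reach this height (z outside [5, 16.5]); Taking the union: the 2 present regions are separate (no shared area or edge), so areas and boundary lengths simply add and each stays a separate island — boundary = 128.19 mm. So its perimeter = 128.19 mm. Layer 116 (z = 11.6): the cylinder: section is a regular 16-gon, circumradius r=9 (perimeter = 2·16·9.000·sin(180°/16) = 56.19 mm); the cube at (8.5, 15) is absent (z outside [3, 11.5]); the cube at (13, 3.5) is absent (z outside [17, 40]); the cube at (9.5, 10.5) (footprint 7.5×11) is included at this height (perimeter 37.00 mm); Combining (union): the 2 present regions are separate (no shared area or edge), so areas and boundary lengths simply add and each stays a separate island — boundary = 93.19 mm. So its perimeter = 93.19 mm. Layer 171 is larger (128.19 vs 93.19 mm).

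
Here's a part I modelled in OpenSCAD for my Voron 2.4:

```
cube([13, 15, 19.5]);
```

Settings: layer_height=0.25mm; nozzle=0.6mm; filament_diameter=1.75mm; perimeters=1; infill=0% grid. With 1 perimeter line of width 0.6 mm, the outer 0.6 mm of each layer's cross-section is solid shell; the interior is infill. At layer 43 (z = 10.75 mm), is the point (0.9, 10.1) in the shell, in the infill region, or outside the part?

At z = 10.75 mm: the cube (footprint 13×15) is included at this height. Overall, the cross-section is a single solid region. The nearest boundary edge runs (0.00, 15.00)→(0.00, 0.00); distance from the point to it = 0.90 mm. The point is inside the cross-section and 0.90 mm from the nearest boundary — more than the 0.6 mm shell width (1 × 0.6), so it's in the infill interior.

infill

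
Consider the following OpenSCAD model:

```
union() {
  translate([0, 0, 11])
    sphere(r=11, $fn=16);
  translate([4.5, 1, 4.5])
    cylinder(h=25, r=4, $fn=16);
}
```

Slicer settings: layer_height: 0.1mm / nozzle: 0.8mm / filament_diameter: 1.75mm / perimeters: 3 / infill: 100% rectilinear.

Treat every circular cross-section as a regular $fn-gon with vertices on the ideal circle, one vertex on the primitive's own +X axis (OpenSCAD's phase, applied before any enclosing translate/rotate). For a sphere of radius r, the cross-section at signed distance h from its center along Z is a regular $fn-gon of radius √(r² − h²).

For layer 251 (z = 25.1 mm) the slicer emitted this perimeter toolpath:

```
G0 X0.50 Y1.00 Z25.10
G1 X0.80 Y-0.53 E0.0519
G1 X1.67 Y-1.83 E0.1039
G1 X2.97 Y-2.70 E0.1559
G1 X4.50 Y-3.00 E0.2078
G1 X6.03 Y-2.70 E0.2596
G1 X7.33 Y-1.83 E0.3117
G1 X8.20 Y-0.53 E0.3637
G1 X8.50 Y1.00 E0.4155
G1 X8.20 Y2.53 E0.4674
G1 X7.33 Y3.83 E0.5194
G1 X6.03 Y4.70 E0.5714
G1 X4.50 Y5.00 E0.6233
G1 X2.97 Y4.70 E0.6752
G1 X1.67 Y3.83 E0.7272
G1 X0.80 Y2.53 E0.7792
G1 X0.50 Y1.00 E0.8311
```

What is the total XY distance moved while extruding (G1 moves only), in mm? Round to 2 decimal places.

Sum the Euclidean lengths of each G1 segment: total = 24.99 mm.

24.99 mm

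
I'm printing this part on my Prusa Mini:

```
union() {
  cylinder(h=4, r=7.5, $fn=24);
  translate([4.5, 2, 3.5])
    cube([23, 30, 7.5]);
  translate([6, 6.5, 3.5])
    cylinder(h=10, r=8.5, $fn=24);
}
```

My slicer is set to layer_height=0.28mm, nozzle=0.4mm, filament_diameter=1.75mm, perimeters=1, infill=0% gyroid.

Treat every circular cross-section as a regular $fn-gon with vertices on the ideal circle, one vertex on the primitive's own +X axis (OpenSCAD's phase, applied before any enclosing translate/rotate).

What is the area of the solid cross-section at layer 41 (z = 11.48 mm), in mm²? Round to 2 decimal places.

224.40 mm²

At z = 11.48 mm: the cylinder does not reach this height (z outside [0, 4]); the cube at (4.5, 2) is not intersected at this z (z outside [3.5, 11]); the r=8.5 cylinder at (6, 6.5) contributes a regular 24-gon of circumradius 8.5 (area = (24/2)·8.500²·sin(360°/24) = 224.40 mm²); Taking the union: only the r=8.5 cylinder at (6, 6.5) is present, so the union is just that shape — area = 224.40 mm². Overall, the cross-section is a single solid region. Net area = 224.40 mm².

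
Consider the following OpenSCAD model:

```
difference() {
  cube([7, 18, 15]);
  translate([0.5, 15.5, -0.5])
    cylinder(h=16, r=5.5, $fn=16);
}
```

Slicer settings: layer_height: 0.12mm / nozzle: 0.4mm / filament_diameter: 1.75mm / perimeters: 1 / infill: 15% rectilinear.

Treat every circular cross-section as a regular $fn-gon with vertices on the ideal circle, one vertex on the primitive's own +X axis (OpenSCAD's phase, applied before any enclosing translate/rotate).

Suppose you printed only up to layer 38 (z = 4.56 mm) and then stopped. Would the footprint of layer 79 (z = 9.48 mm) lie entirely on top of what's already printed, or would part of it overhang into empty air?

Compare the two slices. At z = 4.56: the cube is present — its section is the full 7×18 rectangle (area 126.00 mm²); the r=5.5 cylinder at (0.5, 15.5) contributes a regular 16-gon of circumradius 5.5 (area = (16/2)·5.500²·sin(360°/16) = 92.61 mm²); Taking the first minus the rest: starting from the 7×18 cube (126.00 mm²), the r=5.5 cylinder at (0.5, 15.5) partially overlaps it — only the 40.22 mm² overlap (of its 92.61 mm²) is removed, clipping the outline — area = 85.78 mm². At z = 9.48: the 7×18 cube contributes its full rectangle (area 126.00 mm²); the r=5.5 cylinder at (0.5, 15.5) contributes a regular 16-gon of circumradius 5.5 (area = (16/2)·5.500²·sin(360°/16) = 92.61 mm²); After the difference (first − rest): starting from the 7×18 cube (126.00 mm²), the r=5.5 cylinder at (0.5, 15.5) partially overlaps it — only the 40.22 mm² overlap (of its 92.61 mm²) is removed, clipping the outline — area = 85.78 mm². Checking containment: the cross-section at z = 9.48 is a subset of the cross-section at z = 4.56.

entirely on top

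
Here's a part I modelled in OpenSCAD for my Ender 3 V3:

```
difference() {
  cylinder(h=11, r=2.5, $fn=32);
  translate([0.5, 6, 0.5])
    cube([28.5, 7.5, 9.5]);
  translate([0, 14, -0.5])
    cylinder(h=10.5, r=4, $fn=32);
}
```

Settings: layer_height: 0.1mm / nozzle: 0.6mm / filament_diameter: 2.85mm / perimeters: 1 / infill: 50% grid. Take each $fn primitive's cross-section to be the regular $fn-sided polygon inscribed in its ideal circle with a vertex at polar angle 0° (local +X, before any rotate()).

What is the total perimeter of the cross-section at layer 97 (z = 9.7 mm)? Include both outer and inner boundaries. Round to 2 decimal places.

15.68 mm

At z = 9.7 mm: the r=2.5 cylinder contributes a regular 32-gon of circumradius 2.5 (perimeter = 2·32·2.500·sin(180°/32) = 15.68 mm); the cube at (0.5, 6) (footprint 28.5×7.5) is included at this height (perimeter 72.00 mm); the cylinder at (0, 14): section is a regular 32-gon, circumradius r=4 (perimeter = 2·32·4.000·sin(180°/32) = 25.09 mm); Subtracting the remaining from the first: starting from the r=2.5 cylinder, the 28.5×7.5 cube at (0.5, 6) misses the remaining region (no effect); the r=4 cylinder at (0, 14) misses the remaining region (no effect) — boundary = 15.68 mm. Overall, the cross-section is a single solid region. Total boundary length (outer) = 15.68 mm.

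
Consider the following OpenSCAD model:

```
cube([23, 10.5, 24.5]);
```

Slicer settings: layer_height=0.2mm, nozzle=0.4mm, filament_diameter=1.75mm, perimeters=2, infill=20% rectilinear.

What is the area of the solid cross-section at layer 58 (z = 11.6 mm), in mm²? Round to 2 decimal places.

At z = 11.6 mm: the 23×10.5 cube contributes its full rectangle (area 241.50 mm²). Overall, the cross-section is a single solid region. Net area = 241.50 mm².

241.50 mm²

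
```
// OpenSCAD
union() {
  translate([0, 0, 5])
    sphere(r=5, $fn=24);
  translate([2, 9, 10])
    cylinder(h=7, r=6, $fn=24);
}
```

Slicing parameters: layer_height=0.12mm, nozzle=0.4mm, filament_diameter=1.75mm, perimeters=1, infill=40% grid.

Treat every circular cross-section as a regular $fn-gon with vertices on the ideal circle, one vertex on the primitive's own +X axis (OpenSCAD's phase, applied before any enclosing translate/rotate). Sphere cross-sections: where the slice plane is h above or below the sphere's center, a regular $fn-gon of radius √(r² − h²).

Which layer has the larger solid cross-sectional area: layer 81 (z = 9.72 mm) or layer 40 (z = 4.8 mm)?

Layer 81 (z = 9.72): the r=5 sphere contributes a regular 24-gon of circumradius √(5²−4.72²) = 1.650 (area = (24/2)·1.650²·sin(360°/24) = 8.45 mm²); the cylinder at (2, 9) is not intersected at this z (z outside [10, 17]); Merging all regions: only the r=5 sphere is present, so the union is just that shape — area = 8.45 mm². So its area = 8.45 mm². Layer 40 (z = 4.8): the sphere: section is a regular 24-gon, circumradius = √(r²−h²) = √(5²−0.2²) = 4.996 (area = (24/2)·4.996²·sin(360°/24) = 77.52 mm²); the cylinder at (2, 9) is not intersected at this z (z outside [10, 17]); Taking the union: only the r=5 sphere is present, so the union is just that shape — area = 77.52 mm². So its area = 77.52 mm². Layer 40 is larger (77.52 vs 8.45 mm²).

layer 40 (z = 4.8 mm)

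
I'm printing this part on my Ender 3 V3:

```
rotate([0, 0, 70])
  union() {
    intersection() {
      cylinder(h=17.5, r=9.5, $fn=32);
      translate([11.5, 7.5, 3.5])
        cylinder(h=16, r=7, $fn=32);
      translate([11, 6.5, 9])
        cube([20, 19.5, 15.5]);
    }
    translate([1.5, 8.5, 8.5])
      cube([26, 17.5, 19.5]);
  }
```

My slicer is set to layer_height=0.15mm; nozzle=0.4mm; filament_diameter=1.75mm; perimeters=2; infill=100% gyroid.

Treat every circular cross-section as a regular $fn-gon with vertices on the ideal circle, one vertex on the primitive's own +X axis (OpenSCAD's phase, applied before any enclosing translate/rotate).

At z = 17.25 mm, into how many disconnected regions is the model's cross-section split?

At z = 17.25 mm: the r=9.5 cylinder contributes a regular 32-gon of circumradius 9.5; the r=7 cylinder at (11.5, 7.5) contributes a regular 32-gon of circumradius 7; the cube at (11, 6.5) (footprint 20×19.5) is included at this height; After intersecting: the r=7 cylinder at (11.5, 7.5) partially overlaps the r=9.5 cylinder; clipping to the common part keeps 16.46 mm²; the 20×19.5 cube at (11, 6.5) does not overlap the running intersection (empty) — nothing remains; the cube at (1.5, 8.5) is present — its section is the full 26×17.5 rectangle; Combining (union): only the 26×17.5 cube at (1.5, 8.5) is present, so the union is just that shape — 1 connected region; (rotated 70° about Z; rotation is an isometry so areas/perimeters/island counts are preserved). The result has 1 disconnected region.

1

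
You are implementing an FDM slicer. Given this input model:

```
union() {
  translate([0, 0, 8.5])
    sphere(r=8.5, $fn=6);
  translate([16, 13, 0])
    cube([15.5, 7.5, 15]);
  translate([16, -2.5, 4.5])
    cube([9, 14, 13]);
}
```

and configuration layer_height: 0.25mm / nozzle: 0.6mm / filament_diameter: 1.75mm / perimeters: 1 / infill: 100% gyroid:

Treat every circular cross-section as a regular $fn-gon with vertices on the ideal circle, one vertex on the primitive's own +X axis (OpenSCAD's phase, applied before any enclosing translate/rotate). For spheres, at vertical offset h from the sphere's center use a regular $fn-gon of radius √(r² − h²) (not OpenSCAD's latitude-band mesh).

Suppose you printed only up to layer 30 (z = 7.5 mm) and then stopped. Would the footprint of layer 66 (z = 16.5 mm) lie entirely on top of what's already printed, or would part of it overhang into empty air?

entirely on top

Compare the two slices. At z = 7.5: the r=8.5 sphere slices to a regular 6-gon of circumradius 8.441 (√(r²−h²) with h=1 from center) (area = (6/2)·8.441²·sin(360°/6) = 185.11 mm²); the cube at (16, 13) is present — its section is the full 15.5×7.5 rectangle (area 116.25 mm²); the 9×14 cube at (16, -2.5) contributes its full rectangle (area 126.00 mm²); Merging all regions: the 3 present regions are separate (no shared area or edge), so areas and boundary lengths simply add and each stays a separate island — area = 427.36 mm². At z = 16.5: the sphere: section is a regular 6-gon, circumradius = √(r²−h²) = √(8.5²−8²) = 2.872 (area = (6/2)·2.872²·sin(360°/6) = 21.43 mm²); the cube at (16, 13) is absent (z outside [0, 15]); the cube at (16, -2.5) (footprint 9×14) is included at this height (area 126.00 mm²); Merging all regions: the 2 present regions are separate (no shared area or edge), so areas and boundary lengths simply add and each stays a separate island — area = 147.43 mm². Checking containment: the cross-section at z = 16.5 is a subset of the cross-section at z = 7.5.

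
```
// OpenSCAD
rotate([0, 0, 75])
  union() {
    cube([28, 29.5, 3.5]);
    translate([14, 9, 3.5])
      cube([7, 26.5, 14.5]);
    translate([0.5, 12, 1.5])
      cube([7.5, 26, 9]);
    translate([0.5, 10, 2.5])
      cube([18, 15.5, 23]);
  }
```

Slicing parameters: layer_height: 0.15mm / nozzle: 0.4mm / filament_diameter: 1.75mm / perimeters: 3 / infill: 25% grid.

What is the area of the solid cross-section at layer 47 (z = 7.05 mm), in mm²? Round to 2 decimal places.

At z = 7.05 mm: the cube is absent (z outside [0, 3.5]); the cube at (14, 9) is present — its section is the full 7×26.5 rectangle (area 185.50 mm²); the cube at (0.5, 12) is present — its section is the full 7.5×26 rectangle (area 195.00 mm²); the cube at (0.5, 10) is present — its section is the full 18×15.5 rectangle (area 279.00 mm²); Combining (union): the regions partially overlap — summed areas 659.50 mm² minus the doubly-counted overlap 171.00 mm² gives 488.50 mm² — area = 488.50 mm²; (whole slice rotated 75° about Z — lengths, areas and connectivity unchanged). Overall, the cross-section is a single solid region. Net area = 488.50 mm².

488.50 mm²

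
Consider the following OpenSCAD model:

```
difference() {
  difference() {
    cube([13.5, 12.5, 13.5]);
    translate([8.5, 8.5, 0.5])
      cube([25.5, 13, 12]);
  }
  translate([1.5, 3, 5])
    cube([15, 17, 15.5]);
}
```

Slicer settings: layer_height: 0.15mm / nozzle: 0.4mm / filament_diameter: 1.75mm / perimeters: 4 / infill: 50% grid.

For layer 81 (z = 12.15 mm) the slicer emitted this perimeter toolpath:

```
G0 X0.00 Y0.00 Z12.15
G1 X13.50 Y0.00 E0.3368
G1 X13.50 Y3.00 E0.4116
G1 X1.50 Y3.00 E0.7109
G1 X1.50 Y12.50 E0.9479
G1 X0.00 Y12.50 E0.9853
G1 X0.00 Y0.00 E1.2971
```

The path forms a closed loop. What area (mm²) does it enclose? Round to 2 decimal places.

Apply the shoelace formula to the sequence of (X, Y) vertices; enclosed area = 54.75 mm².

54.75 mm²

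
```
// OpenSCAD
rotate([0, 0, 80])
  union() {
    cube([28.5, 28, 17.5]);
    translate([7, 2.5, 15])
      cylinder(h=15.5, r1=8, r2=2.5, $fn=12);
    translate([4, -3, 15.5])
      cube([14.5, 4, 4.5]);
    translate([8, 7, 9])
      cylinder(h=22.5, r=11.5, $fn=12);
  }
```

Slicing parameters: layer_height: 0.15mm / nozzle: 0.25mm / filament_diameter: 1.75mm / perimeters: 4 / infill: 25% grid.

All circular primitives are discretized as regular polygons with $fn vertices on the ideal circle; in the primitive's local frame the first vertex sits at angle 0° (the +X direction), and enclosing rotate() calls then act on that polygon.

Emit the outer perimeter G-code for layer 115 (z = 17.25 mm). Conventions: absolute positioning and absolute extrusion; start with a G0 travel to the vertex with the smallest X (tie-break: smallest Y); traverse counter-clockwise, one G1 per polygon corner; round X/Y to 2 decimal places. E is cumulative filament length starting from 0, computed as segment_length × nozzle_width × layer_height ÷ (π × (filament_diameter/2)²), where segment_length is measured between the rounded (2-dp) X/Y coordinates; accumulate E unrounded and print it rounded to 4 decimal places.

G0 X-27.57 Y4.86 Z17.25
G1 X-14.49 Y2.55 E0.2071
G1 X-12.90 Y0.28 E0.2503
G1 X-7.50 Y-2.23 E0.3431
G1 X-1.57 Y-1.71 E0.4359
G1 X3.31 Y1.70 E0.5288
G1 X3.53 Y2.18 E0.5370
G1 X4.27 Y2.70 E0.5511
G1 X5.85 Y6.08 E0.6093
G1 X5.77 Y6.98 E0.6233
G1 X5.82 Y7.10 E0.6254
G1 X5.32 Y12.87 E0.7157
G1 X6.17 Y17.70 E0.7921
G1 X3.21 Y18.22 E0.8390
G1 X4.95 Y28.07 E0.9949
G1 X-22.63 Y32.93 E1.4315
G1 X-27.57 Y4.86 E1.8759

At z = 17.25 mm: the cube (footprint 28.5×28) is included at this height; the cone at (7, 2.5) (r1=8→r2=2.5) has section circumradius 7.202 here — a regular 12-gon; the cube at (4, -3) is present — its section is the full 14.5×4 rectangle; the r=11.5 cylinder at (8, 7) gives a regular 12-gon of circumradius 11.5 (constant along its height); Taking the union: the regions partially overlap (shared area 511.79 mm²), so overlapping operands fuse into one piece — 1 connected region; (rotated 80° about Z; rotation is an isometry so areas/perimeters/island counts are preserved). The outline is a single polygon with 16 vertices. Extrusion per mm of travel: 0.25 × 0.15 / (π × 0.875²) = 0.015591. Accumulating E over each segment gives final E = 1.8759.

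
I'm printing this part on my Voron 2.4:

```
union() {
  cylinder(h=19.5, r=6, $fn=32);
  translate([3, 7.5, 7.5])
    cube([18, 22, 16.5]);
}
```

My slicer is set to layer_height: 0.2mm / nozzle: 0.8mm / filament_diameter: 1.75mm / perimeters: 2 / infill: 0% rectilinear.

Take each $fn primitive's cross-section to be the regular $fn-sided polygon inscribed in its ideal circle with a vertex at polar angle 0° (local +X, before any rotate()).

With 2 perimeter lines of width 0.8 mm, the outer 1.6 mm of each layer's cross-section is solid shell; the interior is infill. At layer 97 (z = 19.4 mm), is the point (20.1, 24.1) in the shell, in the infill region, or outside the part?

At z = 19.4 mm: the r=6 cylinder gives a regular 32-gon of circumradius 6 (constant along its height); the cube at (3, 7.5) is present — its section is the full 18×22 rectangle; Combining (union): the 2 present regions are separate (no shared area or edge), so areas and boundary lengths simply add and each stays a separate island — 2 connected regions. Overall, the cross-section has 2 separate islands. The nearest boundary edge runs (21.00, 29.50)→(21.00, 7.50); distance from the point to it = 0.90 mm. (Shell/infill is judged within the island containing the point — the largest one.) The point is inside the cross-section, 0.90 mm from the nearest boundary — within the 1.6 mm shell band (2 × 0.8).

shell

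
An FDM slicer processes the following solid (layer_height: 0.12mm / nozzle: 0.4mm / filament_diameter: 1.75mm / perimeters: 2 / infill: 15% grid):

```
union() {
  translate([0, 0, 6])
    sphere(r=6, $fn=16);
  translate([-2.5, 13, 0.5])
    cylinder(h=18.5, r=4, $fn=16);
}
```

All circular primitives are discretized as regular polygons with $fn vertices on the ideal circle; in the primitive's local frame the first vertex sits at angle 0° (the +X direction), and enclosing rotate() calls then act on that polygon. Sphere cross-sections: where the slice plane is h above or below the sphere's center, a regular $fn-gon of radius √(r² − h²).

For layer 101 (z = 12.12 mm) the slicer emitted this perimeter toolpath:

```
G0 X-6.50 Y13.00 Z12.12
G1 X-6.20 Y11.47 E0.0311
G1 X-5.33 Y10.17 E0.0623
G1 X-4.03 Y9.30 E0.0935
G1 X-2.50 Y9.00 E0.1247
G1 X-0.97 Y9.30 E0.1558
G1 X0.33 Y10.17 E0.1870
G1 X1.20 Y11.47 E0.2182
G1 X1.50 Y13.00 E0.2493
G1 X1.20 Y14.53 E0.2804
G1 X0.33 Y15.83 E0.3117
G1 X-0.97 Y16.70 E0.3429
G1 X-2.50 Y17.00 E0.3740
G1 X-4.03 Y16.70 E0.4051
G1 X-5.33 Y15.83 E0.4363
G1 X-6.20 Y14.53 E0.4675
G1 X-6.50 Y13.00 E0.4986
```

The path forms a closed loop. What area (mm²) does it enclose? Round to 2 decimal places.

49.04 mm²

Apply the shoelace formula to the sequence of (X, Y) vertices; enclosed area = 49.04 mm².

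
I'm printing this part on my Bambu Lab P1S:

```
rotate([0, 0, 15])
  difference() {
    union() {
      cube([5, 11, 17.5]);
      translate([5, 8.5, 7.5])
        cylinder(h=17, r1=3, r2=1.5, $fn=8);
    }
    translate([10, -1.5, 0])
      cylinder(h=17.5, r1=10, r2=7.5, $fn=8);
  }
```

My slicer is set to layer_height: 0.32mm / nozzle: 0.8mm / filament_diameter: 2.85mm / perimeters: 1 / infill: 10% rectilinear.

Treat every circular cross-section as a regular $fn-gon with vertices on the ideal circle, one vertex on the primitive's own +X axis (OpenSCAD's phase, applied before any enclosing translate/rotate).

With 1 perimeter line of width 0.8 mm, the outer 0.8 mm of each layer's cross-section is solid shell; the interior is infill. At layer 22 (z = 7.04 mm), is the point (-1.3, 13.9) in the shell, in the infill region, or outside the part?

At z = 7.04 mm: the cube (footprint 5×11) is included at this height; the cone at (5, 8.5) is absent (z outside [7.5, 24.5]); Combining (union): only the 5×11 cube is present, so the union is just that shape — 1 connected region; the cone at (10, -1.5): at t=0.402 of its height the radius interpolates to r₁+(r₂−r₁)t = 8.994, giving a regular 8-gon of that circumradius; Taking the first minus the rest: starting from the result so far, the cone at (10, -1.5) partially overlaps it — only the 11.88 mm² overlap (of its 228.81 mm²) is removed, clipping the outline — 1 connected region; (rotated 15° about Z; rotation is an isometry so areas/perimeters/island counts are preserved). Overall, the cross-section is a single solid region. Undo the 15° rotation: the query point maps to (2.342, 13.763) in the un-rotated model frame. The nearest boundary edge runs (0.00, 11.00)→(5.00, 11.00); distance from the point to it = 2.76 mm. The point is not inside any of the regions above, so it lies outside the cross-section (2.76 mm from the nearest boundary).

outside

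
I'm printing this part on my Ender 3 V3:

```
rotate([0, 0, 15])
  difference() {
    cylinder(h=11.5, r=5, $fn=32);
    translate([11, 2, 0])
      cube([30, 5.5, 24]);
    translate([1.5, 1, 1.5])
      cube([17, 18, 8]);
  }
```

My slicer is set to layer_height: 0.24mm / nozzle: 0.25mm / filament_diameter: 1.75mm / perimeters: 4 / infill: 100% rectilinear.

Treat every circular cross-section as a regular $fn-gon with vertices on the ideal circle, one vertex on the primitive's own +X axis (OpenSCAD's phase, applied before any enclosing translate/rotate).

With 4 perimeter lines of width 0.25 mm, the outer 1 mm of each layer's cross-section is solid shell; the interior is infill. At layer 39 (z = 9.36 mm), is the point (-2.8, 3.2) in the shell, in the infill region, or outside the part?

shell

At z = 9.36 mm: the cylinder: section is a regular 32-gon, circumradius r=5; the 30×5.5 cube at (11, 2) contributes its full rectangle; the cube at (1.5, 1) (footprint 17×18) is included at this height; Subtracting the remaining from the first: starting from the r=5 cylinder, the 30×5.5 cube at (11, 2) misses the remaining region (no effect); the 17×18 cube at (1.5, 1) partially overlaps it — only the 8.70 mm² overlap (of its 306.00 mm²) is removed, clipping the outline — 1 connected region; (whole slice rotated 15° about Z — lengths, areas and connectivity unchanged). Overall, the cross-section is a single solid region. Undo the 15° rotation: the query point maps to (-1.876, 3.816) in the un-rotated model frame. The nearest boundary edge runs (-2.78, 4.16)→(-1.91, 4.62); distance from the point to it = 0.73 mm. The point is inside the cross-section, 0.73 mm from the nearest boundary — within the 1 mm shell band (4 × 0.25).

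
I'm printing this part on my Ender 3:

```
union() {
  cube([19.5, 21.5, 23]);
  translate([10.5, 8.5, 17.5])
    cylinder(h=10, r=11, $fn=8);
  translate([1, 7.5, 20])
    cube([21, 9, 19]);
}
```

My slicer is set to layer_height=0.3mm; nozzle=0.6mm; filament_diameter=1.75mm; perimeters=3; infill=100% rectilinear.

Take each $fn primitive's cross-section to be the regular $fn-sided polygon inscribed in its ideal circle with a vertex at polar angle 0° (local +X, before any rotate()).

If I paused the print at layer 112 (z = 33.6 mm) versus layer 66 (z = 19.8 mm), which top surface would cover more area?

Layer 112 (z = 33.6): the cube is not intersected at this z (z outside [0, 23]); the cylinder at (10.5, 8.5) is not intersected at this z (z outside [17.5, 27.5]); the cube at (1, 7.5) (footprint 21×9) is included at this height (area 189.00 mm²); Taking the union: only the 21×9 cube at (1, 7.5) is present, so the union is just that shape — area = 189.00 mm². So its area = 189.00 mm². Layer 66 (z = 19.8): the 19.5×21.5 cube contributes its full rectangle (area 419.25 mm²); the r=11 cylinder at (10.5, 8.5) gives a regular 8-gon of circumradius 11 (constant along its height) (area = (8/2)·11.000²·sin(360°/8) = 342.24 mm²); the cube at (1, 7.5) does not reach this height (z outside [20, 39]); Taking the union: the regions partially overlap — summed areas 761.49 mm² minus the doubly-counted overlap 316.89 mm² gives 444.60 mm² — area = 444.60 mm². So its area = 444.60 mm². Layer 66 is larger (444.60 vs 189.00 mm²).

layer 66 (z = 19.8 mm)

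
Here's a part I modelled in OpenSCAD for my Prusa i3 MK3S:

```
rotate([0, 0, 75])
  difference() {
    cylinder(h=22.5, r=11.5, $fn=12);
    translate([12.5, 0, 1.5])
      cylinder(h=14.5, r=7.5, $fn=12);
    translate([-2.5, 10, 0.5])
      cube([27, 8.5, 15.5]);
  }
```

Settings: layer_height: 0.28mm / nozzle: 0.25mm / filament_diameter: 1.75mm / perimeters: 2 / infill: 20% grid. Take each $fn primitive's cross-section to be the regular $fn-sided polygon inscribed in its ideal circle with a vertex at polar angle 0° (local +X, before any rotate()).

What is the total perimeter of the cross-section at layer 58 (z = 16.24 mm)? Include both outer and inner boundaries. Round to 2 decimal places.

71.43 mm

At z = 16.24 mm: the r=11.5 cylinder gives a regular 12-gon of circumradius 11.5 (constant along its height) (perimeter = 2·12·11.500·sin(180°/12) = 71.43 mm); the cylinder at (12.5, 0) does not reach this height (z outside [1.5, 16]); the cube at (-2.5, 10) does not reach this height (z outside [0.5, 16]); After the difference (first − rest): none of the subtracted shapes is present at this height, so the r=11.5 cylinder is unchanged — boundary = 71.43 mm; (rotated 75° about Z; rotation is an isometry so areas/perimeters/island counts are preserved). Overall, the cross-section is a single solid region. Total boundary length (outer) = 71.43 mm.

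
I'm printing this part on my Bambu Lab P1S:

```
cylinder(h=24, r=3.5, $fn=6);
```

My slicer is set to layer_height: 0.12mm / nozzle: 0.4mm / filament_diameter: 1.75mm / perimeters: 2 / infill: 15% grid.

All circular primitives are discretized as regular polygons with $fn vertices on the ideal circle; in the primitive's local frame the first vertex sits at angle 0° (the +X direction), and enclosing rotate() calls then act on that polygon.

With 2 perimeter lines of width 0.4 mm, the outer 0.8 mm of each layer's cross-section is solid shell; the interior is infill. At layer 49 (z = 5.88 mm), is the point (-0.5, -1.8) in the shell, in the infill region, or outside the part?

infill

At z = 5.88 mm: the r=3.5 cylinder gives a regular 6-gon of circumradius 3.5 (constant along its height). Overall, the cross-section is a single solid region. The nearest boundary edge runs (-1.75, -3.03)→(1.75, -3.03); distance from the point to it = 1.23 mm. The point is inside the cross-section and 1.23 mm from the nearest boundary — more than the 0.8 mm shell width (2 × 0.4), so it's in the infill interior.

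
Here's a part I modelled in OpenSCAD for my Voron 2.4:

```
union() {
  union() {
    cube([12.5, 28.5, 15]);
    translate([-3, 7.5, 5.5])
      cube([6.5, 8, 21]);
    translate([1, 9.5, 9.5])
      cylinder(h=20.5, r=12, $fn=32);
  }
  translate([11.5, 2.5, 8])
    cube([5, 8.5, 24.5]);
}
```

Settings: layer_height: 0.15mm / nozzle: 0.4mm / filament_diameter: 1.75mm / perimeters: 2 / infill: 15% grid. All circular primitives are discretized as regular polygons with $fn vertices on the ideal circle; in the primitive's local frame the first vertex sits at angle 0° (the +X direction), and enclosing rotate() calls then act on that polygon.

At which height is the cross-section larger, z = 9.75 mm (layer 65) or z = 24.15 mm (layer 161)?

Layer 65 (z = 9.75): the cube (footprint 12.5×28.5) is included at this height (area 356.25 mm²); the 6.5×8 cube at (-3, 7.5) contributes its full rectangle (area 52.00 mm²); the r=12 cylinder at (1, 9.5) contributes a regular 32-gon of circumradius 12 (area = (32/2)·12.000²·sin(360°/32) = 449.49 mm²); Taking the union: the regions partially overlap — summed areas 857.74 mm² minus the doubly-counted overlap 283.95 mm² gives 573.79 mm² — area = 573.79 mm²; the cube at (11.5, 2.5) (footprint 5×8.5) is included at this height (area 42.50 mm²); Combining (union): the regions partially overlap — summed areas 616.29 mm² minus the doubly-counted overlap 10.16 mm² gives 606.13 mm² — area = 606.13 mm². So its area = 606.13 mm². Layer 161 (z = 24.15): the cube does not reach this height (z outside [0, 15]); the 6.5×8 cube at (-3, 7.5) contributes its full rectangle (area 52.00 mm²); the r=12 cylinder at (1, 9.5) contributes a regular 32-gon of circumradius 12 (area = (32/2)·12.000²·sin(360°/32) = 449.49 mm²); Merging all regions: the 6.5×8 cube at (-3, 7.5) lies entirely inside the r=12 cylinder at (1, 9.5), so the union is just the r=12 cylinder at (1, 9.5) — area = 449.49 mm²; the cube at (11.5, 2.5) is present — its section is the full 5×8.5 rectangle (area 42.50 mm²); Taking the union: the regions partially overlap — summed areas 491.99 mm² minus the doubly-counted overlap 7.79 mm² gives 484.20 mm² — area = 484.20 mm². So its area = 484.20 mm². Layer 65 is larger (606.13 vs 484.20 mm²).

layer 65 (z = 9.75 mm)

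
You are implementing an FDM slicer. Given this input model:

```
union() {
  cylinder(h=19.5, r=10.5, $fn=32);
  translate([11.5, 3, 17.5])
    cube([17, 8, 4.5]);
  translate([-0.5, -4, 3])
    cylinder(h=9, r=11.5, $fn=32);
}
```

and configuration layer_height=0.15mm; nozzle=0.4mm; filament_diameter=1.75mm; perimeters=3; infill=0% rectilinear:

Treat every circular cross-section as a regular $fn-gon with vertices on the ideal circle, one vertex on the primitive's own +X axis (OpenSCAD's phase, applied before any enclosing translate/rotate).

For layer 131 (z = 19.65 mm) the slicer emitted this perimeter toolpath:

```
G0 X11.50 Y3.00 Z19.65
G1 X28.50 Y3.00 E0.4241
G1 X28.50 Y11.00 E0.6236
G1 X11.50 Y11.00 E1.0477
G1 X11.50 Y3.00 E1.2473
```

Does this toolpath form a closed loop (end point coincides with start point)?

yes

Start point (G0): (11.50, 3.00). End point (last G1): the path returns to the start — closed.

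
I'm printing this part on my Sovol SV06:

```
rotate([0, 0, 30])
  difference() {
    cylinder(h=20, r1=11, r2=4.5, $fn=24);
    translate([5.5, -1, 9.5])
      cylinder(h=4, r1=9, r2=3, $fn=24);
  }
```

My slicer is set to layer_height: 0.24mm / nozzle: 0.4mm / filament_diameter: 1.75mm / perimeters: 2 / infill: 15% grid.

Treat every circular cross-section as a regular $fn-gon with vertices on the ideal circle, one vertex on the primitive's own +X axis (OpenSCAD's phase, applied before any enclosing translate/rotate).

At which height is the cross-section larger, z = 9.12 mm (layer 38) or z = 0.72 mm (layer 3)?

layer 3 (z = 0.72 mm)

Layer 38 (z = 9.12): the cone contributes a regular 24-gon of circumradius 8.036 (interpolated between r1=11 and r2=4.5 at t=0.456) (area = (24/2)·8.036²·sin(360°/24) = 200.57 mm²); the cone at (5.5, -1) is absent (z outside [9.5, 13.5]); After the difference (first − rest): none of the subtracted shapes is present at this height, so the cone is unchanged — area = 200.57 mm²; (rotated 30° about Z; rotation is an isometry so areas/perimeters/island counts are preserved). So its area = 200.57 mm². Layer 3 (z = 0.72): the cone contributes a regular 24-gon of circumradius 10.766 (interpolated between r1=11 and r2=4.5 at t=0.036) (area = (24/2)·10.766²·sin(360°/24) = 359.99 mm²); the cone at (5.5, -1) is absent (z outside [9.5, 13.5]); After the difference (first − rest): none of the subtracted shapes is present at this height, so the cone is unchanged — area = 359.99 mm²; (rotated 30° about Z; rotation is an isometry so areas/perimeters/island counts are preserved). So its area = 359.99 mm². Layer 3 is larger (359.99 vs 200.57 mm²).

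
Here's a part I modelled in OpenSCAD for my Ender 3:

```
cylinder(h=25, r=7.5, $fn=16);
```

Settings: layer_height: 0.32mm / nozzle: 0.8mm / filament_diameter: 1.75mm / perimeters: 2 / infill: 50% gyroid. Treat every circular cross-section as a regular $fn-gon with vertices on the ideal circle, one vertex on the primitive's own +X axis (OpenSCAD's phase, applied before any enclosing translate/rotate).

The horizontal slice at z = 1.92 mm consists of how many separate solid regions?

1

At z = 1.92 mm: the r=7.5 cylinder gives a regular 16-gon of circumradius 7.5 (constant along its height). The result has 1 disconnected region.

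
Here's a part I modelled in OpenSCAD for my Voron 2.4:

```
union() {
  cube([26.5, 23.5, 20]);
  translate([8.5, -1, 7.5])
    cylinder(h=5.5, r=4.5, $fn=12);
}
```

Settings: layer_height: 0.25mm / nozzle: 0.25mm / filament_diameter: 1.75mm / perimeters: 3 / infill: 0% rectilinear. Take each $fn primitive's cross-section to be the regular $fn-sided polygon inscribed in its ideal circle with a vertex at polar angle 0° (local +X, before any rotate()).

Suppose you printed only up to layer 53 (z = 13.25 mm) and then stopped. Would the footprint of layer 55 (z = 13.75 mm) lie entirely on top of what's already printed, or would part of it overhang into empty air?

entirely on top

Compare the two slices. At z = 13.25: the cube is present — its section is the full 26.5×23.5 rectangle (area 622.75 mm²); the cylinder at (8.5, -1) is not intersected at this z (z outside [7.5, 13]); Merging all regions: only the 26.5×23.5 cube is present, so the union is just that shape — area = 622.75 mm². At z = 13.75: the 26.5×23.5 cube contributes its full rectangle (area 622.75 mm²); the cylinder at (8.5, -1) does not reach this height (z outside [7.5, 13]); Taking the union: only the 26.5×23.5 cube is present, so the union is just that shape — area = 622.75 mm². Checking containment: the cross-section at z = 13.75 is a subset of the cross-section at z = 13.25.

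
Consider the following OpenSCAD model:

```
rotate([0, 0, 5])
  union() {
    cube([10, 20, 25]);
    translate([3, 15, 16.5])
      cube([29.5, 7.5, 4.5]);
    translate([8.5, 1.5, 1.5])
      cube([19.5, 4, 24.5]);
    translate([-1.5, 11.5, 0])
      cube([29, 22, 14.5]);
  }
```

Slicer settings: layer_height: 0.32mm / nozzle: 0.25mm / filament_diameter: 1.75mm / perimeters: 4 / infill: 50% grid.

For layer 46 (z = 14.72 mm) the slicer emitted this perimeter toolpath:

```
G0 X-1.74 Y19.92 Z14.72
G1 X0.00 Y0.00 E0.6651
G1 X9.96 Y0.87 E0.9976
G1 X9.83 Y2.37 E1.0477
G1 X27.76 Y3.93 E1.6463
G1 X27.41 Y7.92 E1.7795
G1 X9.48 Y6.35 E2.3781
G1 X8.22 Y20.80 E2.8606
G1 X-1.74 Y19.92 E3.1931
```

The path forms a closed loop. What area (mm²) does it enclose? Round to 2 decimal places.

Apply the shoelace formula to the sequence of (X, Y) vertices; enclosed area = 271.96 mm².

271.96 mm²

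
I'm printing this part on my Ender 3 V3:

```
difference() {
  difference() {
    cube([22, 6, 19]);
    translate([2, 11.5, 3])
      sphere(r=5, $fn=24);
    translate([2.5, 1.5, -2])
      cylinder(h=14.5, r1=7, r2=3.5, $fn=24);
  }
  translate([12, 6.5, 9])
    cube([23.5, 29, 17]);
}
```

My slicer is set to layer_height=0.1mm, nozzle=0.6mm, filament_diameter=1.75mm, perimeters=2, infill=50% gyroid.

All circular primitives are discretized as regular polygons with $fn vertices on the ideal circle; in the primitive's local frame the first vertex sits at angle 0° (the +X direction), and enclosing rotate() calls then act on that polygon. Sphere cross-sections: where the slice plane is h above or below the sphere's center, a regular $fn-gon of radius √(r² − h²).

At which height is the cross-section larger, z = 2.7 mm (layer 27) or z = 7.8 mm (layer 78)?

layer 78 (z = 7.8 mm)

Layer 27 (z = 2.7): the 22×6 cube contributes its full rectangle (area 132.00 mm²); the sphere at (2, 11.5): section is a regular 24-gon, circumradius = √(r²−h²) = √(5²−0.3²) = 4.991 (area = (24/2)·4.991²·sin(360°/24) = 77.37 mm²); the cone at (2.5, 1.5) (r1=7→r2=3.5) has section circumradius 5.866 here — a regular 24-gon (area = (24/2)·5.866²·sin(360°/24) = 106.85 mm²); Taking the first minus the rest: starting from the 22×6 cube (132.00 mm²), the r=5 sphere at (2, 11.5) misses the remaining region (no effect); the cone at (2.5, 1.5) partially overlaps it — only the 46.99 mm² overlap (of its 106.85 mm²) is removed, clipping the outline — area = 85.01 mm²; the cube at (12, 6.5) is absent (z outside [9, 26]); Taking the first minus the rest: none of the subtracted shapes is present at this height, so that combined region is unchanged — area = 85.01 mm². So its area = 85.01 mm². Layer 78 (z = 7.8): the cube (footprint 22×6) is included at this height (area 132.00 mm²); the r=5 sphere at (2, 11.5) contributes a regular 24-gon of circumradius √(5²−4.8²) = 1.400 (area = (24/2)·1.400²·sin(360°/24) = 6.09 mm²); the cone at (2.5, 1.5) (r1=7→r2=3.5) has section circumradius 4.634 here — a regular 24-gon (area = (24/2)·4.634²·sin(360°/24) = 66.71 mm²); After the difference (first − rest): starting from the 22×6 cube (132.00 mm²), the r=5 sphere at (2, 11.5) misses the remaining region (no effect); the cone at (2.5, 1.5) partially overlaps it — only the 38.01 mm² overlap (of its 66.71 mm²) is removed, clipping the outline — area = 93.99 mm²; the cube at (12, 6.5) is not intersected at this z (z outside [9, 26]); After the difference (first − rest): none of the subtracted shapes is present at this height, so the result so far is unchanged — area = 93.99 mm². So its area = 93.99 mm². Layer 78 is larger (93.99 vs 85.01 mm²).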